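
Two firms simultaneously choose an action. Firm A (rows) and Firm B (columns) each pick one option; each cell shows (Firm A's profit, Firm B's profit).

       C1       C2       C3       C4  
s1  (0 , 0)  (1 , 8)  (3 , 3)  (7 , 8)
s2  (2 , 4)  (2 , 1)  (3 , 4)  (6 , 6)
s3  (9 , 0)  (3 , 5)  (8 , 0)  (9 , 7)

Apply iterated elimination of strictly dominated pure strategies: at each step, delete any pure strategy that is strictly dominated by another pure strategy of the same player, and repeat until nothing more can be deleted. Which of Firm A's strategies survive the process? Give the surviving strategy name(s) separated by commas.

For Firm A, s3 strictly dominates s1 on the remaining columns (C1: 9>0, C2: 3>1, C3: 8>3, C4: 9>7); eliminate s1.
For Firm A, s3 strictly dominates s2 on the remaining columns (C1: 9>2, C2: 3>2, C3: 8>3, C4: 9>6); eliminate s2.
For Firm B, C2 strictly dominates C1 on the remaining rows (s3: 5>0); eliminate C1.
For Firm B, C4 strictly dominates C2 on the remaining rows (s3: 7>5); eliminate C2.
Column C3 is eliminated: C4 beats it against every remaining row (s3: 7>0).
Among the remaining strategies, none is strictly dominated by another pure strategy of the same player, so the elimination stops.
Surviving strategies — Firm A: {s3}; Firm B: {C4}.

s3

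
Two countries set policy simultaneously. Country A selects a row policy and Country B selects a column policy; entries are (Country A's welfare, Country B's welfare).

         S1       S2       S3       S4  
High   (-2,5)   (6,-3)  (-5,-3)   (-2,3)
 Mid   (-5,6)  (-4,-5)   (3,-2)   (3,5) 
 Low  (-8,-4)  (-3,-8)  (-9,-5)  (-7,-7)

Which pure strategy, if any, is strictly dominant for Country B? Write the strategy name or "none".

S1 vs S2: High: 5>-3, Mid: 6>-5, Low: -4>-8.
S1 vs S3: High: 5>-3, Mid: 6>-2, Low: -4>-5.
S1 vs S4: High: 5>3, Mid: 6>5, Low: -4>-7.
S1 strictly beats every other strategy against every opponent action, so it is strictly dominant.

S1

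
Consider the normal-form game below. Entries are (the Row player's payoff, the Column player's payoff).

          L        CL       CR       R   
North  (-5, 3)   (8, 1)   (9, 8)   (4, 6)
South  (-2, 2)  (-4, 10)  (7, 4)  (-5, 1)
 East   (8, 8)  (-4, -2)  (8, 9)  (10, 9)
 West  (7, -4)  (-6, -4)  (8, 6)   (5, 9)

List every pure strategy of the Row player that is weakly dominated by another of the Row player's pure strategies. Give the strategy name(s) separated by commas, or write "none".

South, West

North is not dominated — it holds its own against South at CL (8>-4); East at CL (8>-4); West at CL (8>-6).
East weakly dominates South — L: 8>-2, CL: -4=-4, CR: 8>7, R: 10>-5.
East is not dominated — it holds its own against North at L (8>-5); South at L (8>-2); West at L (8>7).
West is weakly dominated by East (L: 8>7, CL: -4>-6, CR: 8=8, R: 10>5).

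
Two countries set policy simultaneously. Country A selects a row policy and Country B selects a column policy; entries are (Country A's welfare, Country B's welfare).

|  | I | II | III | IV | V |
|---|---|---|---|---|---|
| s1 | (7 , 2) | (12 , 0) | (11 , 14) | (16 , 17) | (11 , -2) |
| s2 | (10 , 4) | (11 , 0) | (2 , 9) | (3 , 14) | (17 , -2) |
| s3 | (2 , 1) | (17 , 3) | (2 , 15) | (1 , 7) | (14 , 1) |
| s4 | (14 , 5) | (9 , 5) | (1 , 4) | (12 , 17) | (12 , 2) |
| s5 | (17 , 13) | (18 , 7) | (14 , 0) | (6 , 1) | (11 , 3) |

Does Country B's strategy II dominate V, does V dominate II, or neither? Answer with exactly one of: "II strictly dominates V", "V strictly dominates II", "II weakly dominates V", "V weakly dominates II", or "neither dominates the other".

II strictly dominates V

Compare II to V across each opponent action: s1: 0>-2, s2: 0>-2, s3: 3>1, s4: 5>2, s5: 7>3.
II gives a strictly higher payoff against each opponent action, so II strictly dominates V.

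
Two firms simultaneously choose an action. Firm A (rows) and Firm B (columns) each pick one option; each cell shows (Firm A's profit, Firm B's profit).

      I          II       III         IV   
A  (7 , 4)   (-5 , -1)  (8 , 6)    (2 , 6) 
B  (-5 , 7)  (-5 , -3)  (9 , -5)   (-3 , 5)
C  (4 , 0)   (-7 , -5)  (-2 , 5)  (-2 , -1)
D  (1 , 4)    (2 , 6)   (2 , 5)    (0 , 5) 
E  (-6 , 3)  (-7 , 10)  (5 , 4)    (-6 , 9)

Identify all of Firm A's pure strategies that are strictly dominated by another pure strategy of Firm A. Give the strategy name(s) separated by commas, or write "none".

C, E

Nothing dominates A: B at I (7>-5); C at I (7>4); D at I (7>1); E at I (7>-6).
B: no other strategy beats it everywhere (A at II (-5=-5); C at II (-5>-7); D at III (9>2); E at I (-5>-6)).
C is strictly dominated by A (I: 7>4, II: -5>-7, III: 8>-2, IV: 2>-2).
Nothing dominates D: A at II (2>-5); B at I (1>-5); C at II (2>-7); E at I (1>-6).
E is strictly dominated by A (I: 7>-6, II: -5>-7, III: 8>5, IV: 2>-6).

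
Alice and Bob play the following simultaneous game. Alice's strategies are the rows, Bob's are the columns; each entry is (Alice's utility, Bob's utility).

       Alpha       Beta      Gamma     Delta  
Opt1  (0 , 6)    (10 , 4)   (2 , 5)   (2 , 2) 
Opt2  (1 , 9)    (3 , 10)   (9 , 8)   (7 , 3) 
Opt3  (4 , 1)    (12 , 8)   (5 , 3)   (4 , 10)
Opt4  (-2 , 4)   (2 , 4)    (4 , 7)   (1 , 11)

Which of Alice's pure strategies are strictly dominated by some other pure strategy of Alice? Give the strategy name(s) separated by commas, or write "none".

Opt1, Opt4

Opt3 strictly dominates Opt1 — Alpha: 4>0, Beta: 12>10, Gamma: 5>2, Delta: 4>2.
Opt2 is not dominated — it holds its own against Opt1 at Alpha (1>0); Opt3 at Gamma (9>5); Opt4 at Alpha (1>-2).
Opt3 is not dominated — it holds its own against Opt1 at Alpha (4>0); Opt2 at Alpha (4>1); Opt4 at Alpha (4>-2).
Opt2 strictly dominates Opt4 — Alpha: 1>-2, Beta: 3>2, Gamma: 9>4, Delta: 7>1.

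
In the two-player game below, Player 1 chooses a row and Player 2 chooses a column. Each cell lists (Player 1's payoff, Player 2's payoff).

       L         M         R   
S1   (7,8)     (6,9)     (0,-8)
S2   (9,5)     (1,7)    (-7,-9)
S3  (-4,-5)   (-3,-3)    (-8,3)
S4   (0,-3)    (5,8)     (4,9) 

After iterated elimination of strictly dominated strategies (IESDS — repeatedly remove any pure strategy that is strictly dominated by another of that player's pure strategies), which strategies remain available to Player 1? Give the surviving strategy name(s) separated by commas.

S1, S4

For Player 1, S1 strictly dominates S3 on the remaining columns (L: 7>-4, M: 6>-3, R: 0>-8); eliminate S3.
Player 2's strategy L is strictly dominated by M (S1: 9>8, S2: 7>5, S4: 8>-3) and is removed.
Row S2 is eliminated: S1 beats it against every remaining column (M: 6>1, R: 0>-7).
Among the remaining strategies, none is strictly dominated by another pure strategy of the same player, so the elimination stops.
Surviving strategies — Player 1: {S1, S4}; Player 2: {M, R}.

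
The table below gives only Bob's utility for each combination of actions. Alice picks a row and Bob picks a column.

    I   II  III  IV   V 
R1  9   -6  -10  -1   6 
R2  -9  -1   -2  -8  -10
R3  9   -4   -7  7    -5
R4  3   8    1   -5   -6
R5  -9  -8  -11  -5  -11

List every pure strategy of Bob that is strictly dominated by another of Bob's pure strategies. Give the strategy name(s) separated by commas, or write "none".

III, V

I: no other strategy beats it everywhere (II at R1 (9>-6); III at R1 (9>-10); IV at R1 (9>-1); V at R1 (9>6)).
II is not dominated — it holds its own against I at R2 (-1>-9); III at R1 (-6>-10); IV at R2 (-1>-8); V at R2 (-1>-10).
III: dominated, since II does at least as well everywhere (R1: -6>-10, R2: -1>-2, R3: -4>-7, R4: 8>1, R5: -8>-11).
IV is not dominated — it holds its own against I at R2 (-8>-9); II at R1 (-1>-6); III at R1 (-1>-10); V at R2 (-8>-10).
I strictly dominates V — R1: 9>6, R2: -9>-10, R3: 9>-5, R4: 3>-6, R5: -9>-11.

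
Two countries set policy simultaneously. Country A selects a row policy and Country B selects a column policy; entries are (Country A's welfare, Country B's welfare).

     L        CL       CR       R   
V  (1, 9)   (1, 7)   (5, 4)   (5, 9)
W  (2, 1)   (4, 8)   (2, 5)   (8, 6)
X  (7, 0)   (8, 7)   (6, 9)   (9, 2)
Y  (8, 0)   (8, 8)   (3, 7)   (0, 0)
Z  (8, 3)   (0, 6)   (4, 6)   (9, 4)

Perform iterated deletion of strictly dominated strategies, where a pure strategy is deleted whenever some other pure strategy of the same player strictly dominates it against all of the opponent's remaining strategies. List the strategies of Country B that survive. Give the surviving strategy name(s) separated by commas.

For Country A, X strictly dominates V on the remaining columns (L: 7>1, CL: 8>1, CR: 6>5, R: 9>5); eliminate V.
Country A's strategy W is strictly dominated by X (L: 7>2, CL: 8>4, CR: 6>2, R: 9>8) and is removed.
Country B's strategy L is strictly dominated by CL (X: 7>0, Y: 8>0, Z: 6>3) and is removed.
Country B's strategy R is strictly dominated by CL (X: 7>2, Y: 8>0, Z: 6>4) and is removed.
Row Z is eliminated: X beats it against every remaining column (CL: 8>0, CR: 6>4).
Among the remaining strategies, none is strictly dominated by another pure strategy of the same player, so the elimination stops.
Surviving strategies — Country A: {X, Y}; Country B: {CL, CR}.

CL, CR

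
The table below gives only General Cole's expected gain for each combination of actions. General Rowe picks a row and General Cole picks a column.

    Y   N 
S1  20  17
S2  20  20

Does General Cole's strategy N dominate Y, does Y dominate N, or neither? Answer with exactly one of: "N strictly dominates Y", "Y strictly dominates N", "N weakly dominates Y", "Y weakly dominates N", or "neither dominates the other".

Compare N to Y across every action of General Rowe: S1: 17<20, S2: 20=20.
Y is at least as good everywhere and strictly better somewhere (tied at S2), so Y weakly dominates N.

Y weakly dominates N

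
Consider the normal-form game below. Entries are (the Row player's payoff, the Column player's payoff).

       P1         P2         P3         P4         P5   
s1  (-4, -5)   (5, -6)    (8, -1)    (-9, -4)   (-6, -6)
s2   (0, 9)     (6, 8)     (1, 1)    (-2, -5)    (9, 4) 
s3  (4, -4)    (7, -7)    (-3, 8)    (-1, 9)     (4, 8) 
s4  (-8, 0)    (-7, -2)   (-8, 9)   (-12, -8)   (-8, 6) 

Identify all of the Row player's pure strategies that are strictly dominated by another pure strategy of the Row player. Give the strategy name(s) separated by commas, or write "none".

s4

s1: no other strategy beats it everywhere (s2 at P3 (8>1); s3 at P3 (8>-3); s4 at P1 (-4>-8)).
s2 is not dominated — it holds its own against s1 at P1 (0>-4); s3 at P3 (1>-3); s4 at P1 (0>-8).
Nothing dominates s3: s1 at P1 (4>-4); s2 at P1 (4>0); s4 at P1 (4>-8).
s1 strictly dominates s4 — P1: -4>-8, P2: 5>-7, P3: 8>-8, P4: -9>-12, P5: -6>-8.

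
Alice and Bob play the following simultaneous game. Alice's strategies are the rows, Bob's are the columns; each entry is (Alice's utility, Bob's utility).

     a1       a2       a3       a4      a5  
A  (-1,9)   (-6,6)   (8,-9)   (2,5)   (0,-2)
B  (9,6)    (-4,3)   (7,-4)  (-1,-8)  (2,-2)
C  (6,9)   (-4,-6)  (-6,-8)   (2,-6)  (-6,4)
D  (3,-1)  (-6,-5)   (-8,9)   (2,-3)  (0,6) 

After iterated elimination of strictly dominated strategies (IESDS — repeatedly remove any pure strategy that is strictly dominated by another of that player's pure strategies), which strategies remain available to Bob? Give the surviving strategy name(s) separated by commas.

a1

For Bob, a1 strictly dominates a2 on the remaining rows (A: 9>6, B: 6>3, C: 9>-6, D: -1>-5); eliminate a2.
For Bob, a1 strictly dominates a4 on the remaining rows (A: 9>5, B: 6>-8, C: 9>-6, D: -1>-3); eliminate a4.
Alice's strategy C is strictly dominated by B (a1: 9>6, a3: 7>-6, a5: 2>-6) and is removed.
For Alice, B strictly dominates D on the remaining columns (a1: 9>3, a3: 7>-8, a5: 2>0); eliminate D.
Column a3 is eliminated: a1 beats it against every remaining row (A: 9>-9, B: 6>-4).
Alice's strategy A is strictly dominated by B (a1: 9>-1, a5: 2>0) and is removed.
For Bob, a1 strictly dominates a5 on the remaining rows (B: 6>-2); eliminate a5.
Among the remaining strategies, none is strictly dominated by another pure strategy of the same player, so the elimination stops.
Surviving strategies — Alice: {B}; Bob: {a1}.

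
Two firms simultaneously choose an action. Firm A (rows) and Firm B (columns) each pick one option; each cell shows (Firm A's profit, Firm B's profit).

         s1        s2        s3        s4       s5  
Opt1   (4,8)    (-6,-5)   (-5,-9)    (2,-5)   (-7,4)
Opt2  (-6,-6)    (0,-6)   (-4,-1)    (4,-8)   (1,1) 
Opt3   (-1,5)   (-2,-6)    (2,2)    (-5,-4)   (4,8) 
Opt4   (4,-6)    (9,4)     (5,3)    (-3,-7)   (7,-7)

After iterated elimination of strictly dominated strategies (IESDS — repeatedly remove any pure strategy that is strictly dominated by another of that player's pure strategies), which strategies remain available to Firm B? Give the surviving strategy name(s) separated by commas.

s1, s2

For Firm A, Opt4 strictly dominates Opt3 on the remaining columns (s1: 4>-1, s2: 9>-2, s3: 5>2, s4: -3>-5, s5: 7>4); eliminate Opt3.
Column s4 is eliminated: s1 beats it against every remaining row (Opt1: 8>-5, Opt2: -6>-8, Opt4: -6>-7).
For Firm A, Opt4 strictly dominates Opt2 on the remaining columns (s1: 4>-6, s2: 9>0, s3: 5>-4, s5: 7>1); eliminate Opt2.
Firm B's strategy s3 is strictly dominated by s2 (Opt1: -5>-9, Opt4: 4>3) and is removed.
Firm B's strategy s5 is strictly dominated by s1 (Opt1: 8>4, Opt4: -6>-7) and is removed.
Among the remaining strategies, none is strictly dominated by another pure strategy of the same player, so the elimination stops.
Surviving strategies — Firm A: {Opt1, Opt4}; Firm B: {s1, s2}.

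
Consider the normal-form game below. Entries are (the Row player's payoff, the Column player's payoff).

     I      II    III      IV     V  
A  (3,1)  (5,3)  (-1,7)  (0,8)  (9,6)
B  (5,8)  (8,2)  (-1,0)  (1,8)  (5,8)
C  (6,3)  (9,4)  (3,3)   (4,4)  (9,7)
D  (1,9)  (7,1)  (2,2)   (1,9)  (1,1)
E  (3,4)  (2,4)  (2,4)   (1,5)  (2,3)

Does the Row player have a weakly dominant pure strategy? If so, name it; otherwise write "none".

C

C vs A: I: 6>3, II: 9>5, III: 3>-1, IV: 4>0, V: 9=9.
C vs B: I: 6>5, II: 9>8, III: 3>-1, IV: 4>1, V: 9>5.
C vs D: I: 6>1, II: 9>7, III: 3>2, IV: 4>1, V: 9>1.
C vs E: I: 6>3, II: 9>2, III: 3>2, IV: 4>1, V: 9>2.
C is at least as good as every other strategy against every opponent action, so it is weakly dominant.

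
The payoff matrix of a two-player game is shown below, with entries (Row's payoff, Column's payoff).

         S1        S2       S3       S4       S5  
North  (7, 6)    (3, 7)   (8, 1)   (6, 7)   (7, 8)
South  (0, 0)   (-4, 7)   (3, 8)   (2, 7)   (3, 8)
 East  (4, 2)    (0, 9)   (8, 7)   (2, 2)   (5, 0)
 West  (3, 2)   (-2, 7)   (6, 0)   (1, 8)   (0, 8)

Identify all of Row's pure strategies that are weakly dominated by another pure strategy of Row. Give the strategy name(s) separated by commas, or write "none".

South, East, West

North: no other strategy beats it everywhere (South at S1 (7>0); East at S1 (7>4); West at S1 (7>3)).
North weakly dominates South — S1: 7>0, S2: 3>-4, S3: 8>3, S4: 6>2, S5: 7>3.
East is weakly dominated by North (S1: 7>4, S2: 3>0, S3: 8=8, S4: 6>2, S5: 7>5).
West is weakly dominated by North (S1: 7>3, S2: 3>-2, S3: 8>6, S4: 6>1, S5: 7>0).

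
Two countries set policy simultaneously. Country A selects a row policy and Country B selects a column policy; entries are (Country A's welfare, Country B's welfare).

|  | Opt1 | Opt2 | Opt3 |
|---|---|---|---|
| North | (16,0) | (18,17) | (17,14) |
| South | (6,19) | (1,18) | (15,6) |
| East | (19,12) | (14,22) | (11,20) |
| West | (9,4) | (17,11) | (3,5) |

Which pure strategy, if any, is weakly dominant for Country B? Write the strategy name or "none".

Opt1 fails to dominate Opt2 at North (0<17).
Opt2 fails to dominate Opt1 at South (18<19).
Opt3 fails to dominate Opt1 at South (6<19).
No single strategy dominates all the others.

none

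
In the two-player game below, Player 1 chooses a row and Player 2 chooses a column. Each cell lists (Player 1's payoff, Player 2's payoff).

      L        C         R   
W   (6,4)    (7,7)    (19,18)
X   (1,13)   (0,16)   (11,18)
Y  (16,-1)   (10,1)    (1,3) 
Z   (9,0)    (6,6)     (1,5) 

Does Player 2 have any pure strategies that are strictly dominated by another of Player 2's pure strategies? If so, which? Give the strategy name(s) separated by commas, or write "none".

L

L: dominated, since C does at least as well everywhere (W: 7>4, X: 16>13, Y: 1>-1, Z: 6>0).
Nothing dominates C: L at W (7>4); R at Z (6>5).
R: no other strategy beats it everywhere (L at W (18>4); C at W (18>7)).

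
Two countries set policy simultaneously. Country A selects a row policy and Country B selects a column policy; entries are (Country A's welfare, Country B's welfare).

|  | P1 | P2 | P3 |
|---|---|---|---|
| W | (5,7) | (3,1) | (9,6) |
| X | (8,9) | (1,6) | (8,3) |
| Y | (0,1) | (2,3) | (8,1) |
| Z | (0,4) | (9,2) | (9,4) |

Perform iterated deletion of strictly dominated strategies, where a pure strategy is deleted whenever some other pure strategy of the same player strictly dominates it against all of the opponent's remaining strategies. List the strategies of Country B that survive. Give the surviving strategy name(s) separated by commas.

Country A's strategy Y is strictly dominated by W (P1: 5>0, P2: 3>2, P3: 9>8) and is removed.
Country B's strategy P2 is strictly dominated by P1 (W: 7>1, X: 9>6, Z: 4>2) and is removed.
Among the remaining strategies, none is strictly dominated by another pure strategy of the same player, so the elimination stops.
Surviving strategies — Country A: {W, X, Z}; Country B: {P1, P3}.

P1, P3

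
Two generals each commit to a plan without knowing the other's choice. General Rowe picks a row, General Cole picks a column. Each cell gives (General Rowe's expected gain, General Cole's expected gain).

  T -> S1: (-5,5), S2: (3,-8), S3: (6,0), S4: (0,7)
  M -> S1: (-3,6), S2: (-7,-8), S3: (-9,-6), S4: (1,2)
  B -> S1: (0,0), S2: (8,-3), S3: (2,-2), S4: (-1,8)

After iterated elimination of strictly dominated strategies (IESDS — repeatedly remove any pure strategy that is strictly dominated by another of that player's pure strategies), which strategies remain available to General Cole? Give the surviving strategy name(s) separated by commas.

S1, S4

Column S2 is eliminated: S1 beats it against every remaining row (T: 5>-8, M: 6>-8, B: 0>-3).
For General Cole, S1 strictly dominates S3 on the remaining rows (T: 5>0, M: 6>-6, B: 0>-2); eliminate S3.
General Rowe's strategy T is strictly dominated by M (S1: -3>-5, S4: 1>0) and is removed.
Among the remaining strategies, none is strictly dominated by another pure strategy of the same player, so the elimination stops.
Surviving strategies — General Rowe: {M, B}; General Cole: {S1, S4}.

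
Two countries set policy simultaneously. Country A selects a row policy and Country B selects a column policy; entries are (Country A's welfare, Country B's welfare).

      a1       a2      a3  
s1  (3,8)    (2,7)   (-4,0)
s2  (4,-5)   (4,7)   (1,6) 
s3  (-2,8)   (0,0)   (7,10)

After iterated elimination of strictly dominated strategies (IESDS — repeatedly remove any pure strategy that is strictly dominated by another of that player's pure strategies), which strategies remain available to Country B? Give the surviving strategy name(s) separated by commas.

Row s1 is eliminated: s2 beats it against every remaining column (a1: 4>3, a2: 4>2, a3: 1>-4).
For Country B, a3 strictly dominates a1 on the remaining rows (s2: 6>-5, s3: 10>8); eliminate a1.
Among the remaining strategies, none is strictly dominated by another pure strategy of the same player, so the elimination stops.
Surviving strategies — Country A: {s2, s3}; Country B: {a2, a3}.

a2, a3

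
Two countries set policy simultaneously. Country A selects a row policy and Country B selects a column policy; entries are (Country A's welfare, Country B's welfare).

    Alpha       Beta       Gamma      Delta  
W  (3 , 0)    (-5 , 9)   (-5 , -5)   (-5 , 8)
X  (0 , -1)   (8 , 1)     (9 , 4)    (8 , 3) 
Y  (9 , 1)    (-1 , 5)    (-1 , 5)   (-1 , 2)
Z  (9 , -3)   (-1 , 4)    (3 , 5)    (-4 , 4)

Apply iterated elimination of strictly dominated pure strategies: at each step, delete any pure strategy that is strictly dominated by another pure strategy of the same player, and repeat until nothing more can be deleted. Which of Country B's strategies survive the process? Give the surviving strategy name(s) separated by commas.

Gamma

Row W is eliminated: Y beats it against every remaining column (Alpha: 9>3, Beta: -1>-5, Gamma: -1>-5, Delta: -1>-5).
Country B's strategy Alpha is strictly dominated by Beta (X: 1>-1, Y: 5>1, Z: 4>-3) and is removed.
For Country A, X strictly dominates Y on the remaining columns (Beta: 8>-1, Gamma: 9>-1, Delta: 8>-1); eliminate Y.
For Country A, X strictly dominates Z on the remaining columns (Beta: 8>-1, Gamma: 9>3, Delta: 8>-4); eliminate Z.
Country B's strategy Beta is strictly dominated by Gamma (X: 4>1) and is removed.
Column Delta is eliminated: Gamma beats it against every remaining row (X: 4>3).
Among the remaining strategies, none is strictly dominated by another pure strategy of the same player, so the elimination stops.
Surviving strategies — Country A: {X}; Country B: {Gamma}.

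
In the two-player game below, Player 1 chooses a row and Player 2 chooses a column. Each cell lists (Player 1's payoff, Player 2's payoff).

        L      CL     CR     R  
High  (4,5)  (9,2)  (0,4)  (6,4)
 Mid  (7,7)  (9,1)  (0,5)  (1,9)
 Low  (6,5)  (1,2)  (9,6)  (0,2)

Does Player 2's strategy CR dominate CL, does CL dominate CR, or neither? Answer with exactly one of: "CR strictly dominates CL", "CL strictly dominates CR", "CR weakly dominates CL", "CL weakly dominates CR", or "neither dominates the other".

CR strictly dominates CL

Compare CR to CL across every action of Player 1: High: 4>2, Mid: 5>1, Low: 6>2.
Every comparison favours CR, so CR strictly dominates CL.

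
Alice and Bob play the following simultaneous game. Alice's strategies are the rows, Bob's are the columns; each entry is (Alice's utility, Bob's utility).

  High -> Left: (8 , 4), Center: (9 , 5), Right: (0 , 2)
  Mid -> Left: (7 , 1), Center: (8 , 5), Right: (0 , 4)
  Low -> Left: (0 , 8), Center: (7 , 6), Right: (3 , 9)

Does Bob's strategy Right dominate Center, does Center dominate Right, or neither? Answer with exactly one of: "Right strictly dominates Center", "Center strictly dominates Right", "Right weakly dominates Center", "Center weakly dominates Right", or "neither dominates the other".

Compare Right to Center across each opponent action: High: 2<5, Mid: 4<5, Low: 9>6.
Right does better at Low but worse at High, Mid; neither strategy dominates the other.

neither dominates the other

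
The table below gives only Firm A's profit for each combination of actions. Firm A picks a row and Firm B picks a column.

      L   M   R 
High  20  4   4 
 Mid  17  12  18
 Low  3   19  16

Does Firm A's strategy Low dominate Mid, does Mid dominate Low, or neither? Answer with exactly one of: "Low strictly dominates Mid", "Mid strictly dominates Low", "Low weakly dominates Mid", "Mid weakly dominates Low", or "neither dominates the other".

neither dominates the other

Low's payoffs vs Mid's, by Firm B's action — L: 3<17, M: 19>12, R: 16<18.
Low does better at M but worse at L, R; neither strategy dominates the other.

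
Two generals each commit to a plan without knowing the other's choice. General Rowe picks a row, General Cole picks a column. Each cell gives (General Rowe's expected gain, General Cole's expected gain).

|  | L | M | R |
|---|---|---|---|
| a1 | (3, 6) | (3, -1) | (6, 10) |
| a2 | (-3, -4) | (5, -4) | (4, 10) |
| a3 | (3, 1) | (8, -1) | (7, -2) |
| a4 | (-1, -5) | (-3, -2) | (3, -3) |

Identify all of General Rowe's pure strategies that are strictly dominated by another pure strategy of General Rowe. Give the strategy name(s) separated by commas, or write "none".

a2, a4

Nothing dominates a1: a2 at L (3>-3); a3 at L (3=3); a4 at L (3>-1).
a2: dominated, since a3 does at least as well everywhere (L: 3>-3, M: 8>5, R: 7>4).
Nothing dominates a3: a1 at L (3=3); a2 at L (3>-3); a4 at L (3>-1).
a4: dominated, since a1 does at least as well everywhere (L: 3>-1, M: 3>-3, R: 6>3).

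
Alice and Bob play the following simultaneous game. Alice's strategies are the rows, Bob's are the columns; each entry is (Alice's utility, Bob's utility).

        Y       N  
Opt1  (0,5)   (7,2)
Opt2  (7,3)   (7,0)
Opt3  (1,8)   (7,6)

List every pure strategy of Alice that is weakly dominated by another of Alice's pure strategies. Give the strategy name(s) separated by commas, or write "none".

Opt1, Opt3

Opt2 weakly dominates Opt1 — Y: 7>0, N: 7=7.
Opt2 is not dominated — it holds its own against Opt1 at Y (7>0); Opt3 at Y (7>1).
Opt3 is weakly dominated by Opt2 (Y: 7>1, N: 7=7).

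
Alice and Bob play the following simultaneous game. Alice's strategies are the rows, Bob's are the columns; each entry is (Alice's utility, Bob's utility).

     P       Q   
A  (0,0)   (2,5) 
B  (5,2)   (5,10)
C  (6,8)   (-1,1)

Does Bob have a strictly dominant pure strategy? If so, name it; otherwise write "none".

none

P fails to dominate Q at A (0<5).
Q fails to dominate P at C (1<8).
No single strategy dominates all the others.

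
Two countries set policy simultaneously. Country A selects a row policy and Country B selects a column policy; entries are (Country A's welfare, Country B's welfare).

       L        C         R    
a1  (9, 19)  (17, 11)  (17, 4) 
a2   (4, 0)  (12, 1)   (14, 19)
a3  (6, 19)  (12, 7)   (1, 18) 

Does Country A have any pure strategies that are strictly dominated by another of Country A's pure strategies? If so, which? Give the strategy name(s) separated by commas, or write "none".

a2, a3

Nothing dominates a1: a2 at L (9>4); a3 at L (9>6).
a2: dominated, since a1 does at least as well everywhere (L: 9>4, C: 17>12, R: 17>14).
a3: dominated, since a1 does at least as well everywhere (L: 9>6, C: 17>12, R: 17>1).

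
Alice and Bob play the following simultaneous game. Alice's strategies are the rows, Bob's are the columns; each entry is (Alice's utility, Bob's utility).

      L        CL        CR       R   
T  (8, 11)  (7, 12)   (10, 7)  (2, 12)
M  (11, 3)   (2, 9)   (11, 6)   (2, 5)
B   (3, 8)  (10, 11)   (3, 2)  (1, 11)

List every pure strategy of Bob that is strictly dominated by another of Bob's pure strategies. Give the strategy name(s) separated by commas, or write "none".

L: dominated, since CL does at least as well everywhere (T: 12>11, M: 9>3, B: 11>8).
Nothing dominates CL: L at T (12>11); CR at T (12>7); R at T (12=12).
CR: dominated, since CL does at least as well everywhere (T: 12>7, M: 9>6, B: 11>2).
R: no other strategy beats it everywhere (L at T (12>11); CL at T (12=12); CR at T (12>7)).

L, CR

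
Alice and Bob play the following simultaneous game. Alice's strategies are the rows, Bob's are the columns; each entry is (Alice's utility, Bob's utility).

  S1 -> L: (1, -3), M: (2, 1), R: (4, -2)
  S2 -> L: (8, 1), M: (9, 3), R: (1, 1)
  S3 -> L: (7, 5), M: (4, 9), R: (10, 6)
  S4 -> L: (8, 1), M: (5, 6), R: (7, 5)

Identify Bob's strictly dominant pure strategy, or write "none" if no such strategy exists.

M

M vs L: S1: 1>-3, S2: 3>1, S3: 9>5, S4: 6>1.
M vs R: S1: 1>-2, S2: 3>1, S3: 9>6, S4: 6>5.
M strictly beats every other strategy against every opponent action, so it is strictly dominant.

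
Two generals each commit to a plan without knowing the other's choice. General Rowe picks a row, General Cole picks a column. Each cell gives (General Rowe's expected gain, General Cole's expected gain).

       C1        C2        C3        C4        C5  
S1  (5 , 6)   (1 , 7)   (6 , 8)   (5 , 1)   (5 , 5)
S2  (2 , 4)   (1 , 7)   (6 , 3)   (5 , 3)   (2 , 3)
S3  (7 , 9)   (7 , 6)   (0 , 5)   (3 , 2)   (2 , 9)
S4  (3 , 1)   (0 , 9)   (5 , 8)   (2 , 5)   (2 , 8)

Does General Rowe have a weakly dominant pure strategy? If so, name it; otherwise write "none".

none

S1 fails to dominate S3 at C1 (5<7).
S2 fails to dominate S1 at C1 (2<5).
S3 fails to dominate S1 at C3 (0<6).
S4 fails to dominate S1 at C1 (3<5).
No single strategy dominates all the others.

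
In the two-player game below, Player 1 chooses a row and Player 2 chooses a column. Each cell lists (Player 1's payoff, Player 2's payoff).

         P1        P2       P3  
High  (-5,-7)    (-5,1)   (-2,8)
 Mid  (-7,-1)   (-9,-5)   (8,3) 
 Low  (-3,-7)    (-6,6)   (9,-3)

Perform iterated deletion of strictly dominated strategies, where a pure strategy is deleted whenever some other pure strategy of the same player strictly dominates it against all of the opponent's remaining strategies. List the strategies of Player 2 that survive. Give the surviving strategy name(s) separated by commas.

P2, P3

Player 1's strategy Mid is strictly dominated by Low (P1: -3>-7, P2: -6>-9, P3: 9>8) and is removed.
For Player 2, P2 strictly dominates P1 on the remaining rows (High: 1>-7, Low: 6>-7); eliminate P1.
Among the remaining strategies, none is strictly dominated by another pure strategy of the same player, so the elimination stops.
Surviving strategies — Player 1: {High, Low}; Player 2: {P2, P3}.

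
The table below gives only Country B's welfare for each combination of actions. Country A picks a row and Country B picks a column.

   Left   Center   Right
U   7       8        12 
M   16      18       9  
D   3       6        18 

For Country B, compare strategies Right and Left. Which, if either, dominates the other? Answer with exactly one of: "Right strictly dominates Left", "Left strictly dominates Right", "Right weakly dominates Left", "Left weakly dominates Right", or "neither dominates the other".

neither dominates the other

Compare Right to Left across each choice by Country A: U: 12>7, M: 9<16, D: 18>3.
Right does better at U, D but worse at M; neither strategy dominates the other.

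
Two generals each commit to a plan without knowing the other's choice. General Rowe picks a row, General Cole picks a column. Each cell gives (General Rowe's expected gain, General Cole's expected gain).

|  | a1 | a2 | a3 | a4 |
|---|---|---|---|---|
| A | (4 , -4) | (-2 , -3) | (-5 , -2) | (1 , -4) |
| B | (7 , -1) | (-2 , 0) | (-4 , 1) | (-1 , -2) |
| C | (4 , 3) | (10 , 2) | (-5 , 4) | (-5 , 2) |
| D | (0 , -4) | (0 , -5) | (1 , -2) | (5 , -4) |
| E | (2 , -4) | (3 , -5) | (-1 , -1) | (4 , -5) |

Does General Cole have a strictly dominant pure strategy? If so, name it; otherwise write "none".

a3 vs a1: A: -2>-4, B: 1>-1, C: 4>3, D: -2>-4, E: -1>-4.
a3 vs a2: A: -2>-3, B: 1>0, C: 4>2, D: -2>-5, E: -1>-5.
a3 vs a4: A: -2>-4, B: 1>-2, C: 4>2, D: -2>-4, E: -1>-5.
a3 strictly beats every other strategy against every opponent action, so it is strictly dominant.

a3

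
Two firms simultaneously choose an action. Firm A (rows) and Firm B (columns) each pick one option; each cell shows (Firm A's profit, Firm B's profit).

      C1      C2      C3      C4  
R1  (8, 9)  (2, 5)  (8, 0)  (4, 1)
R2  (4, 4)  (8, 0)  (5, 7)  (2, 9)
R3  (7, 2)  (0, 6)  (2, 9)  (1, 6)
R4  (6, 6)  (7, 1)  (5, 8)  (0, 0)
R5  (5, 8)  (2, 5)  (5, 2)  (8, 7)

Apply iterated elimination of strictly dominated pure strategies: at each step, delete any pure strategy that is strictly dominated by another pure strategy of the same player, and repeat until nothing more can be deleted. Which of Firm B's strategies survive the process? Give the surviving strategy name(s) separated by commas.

Firm A's strategy R3 is strictly dominated by R1 (C1: 8>7, C2: 2>0, C3: 8>2, C4: 4>1) and is removed.
For Firm B, C1 strictly dominates C2 on the remaining rows (R1: 9>5, R2: 4>0, R4: 6>1, R5: 8>5); eliminate C2.
For Firm A, R1 strictly dominates R2 on the remaining columns (C1: 8>4, C3: 8>5, C4: 4>2); eliminate R2.
Firm A's strategy R4 is strictly dominated by R1 (C1: 8>6, C3: 8>5, C4: 4>0) and is removed.
Column C3 is eliminated: C1 beats it against every remaining row (R1: 9>0, R5: 8>2).
Column C4 is eliminated: C1 beats it against every remaining row (R1: 9>1, R5: 8>7).
Row R5 is eliminated: R1 beats it against every remaining column (C1: 8>5).
Among the remaining strategies, none is strictly dominated by another pure strategy of the same player, so the elimination stops.
Surviving strategies — Firm A: {R1}; Firm B: {C1}.

C1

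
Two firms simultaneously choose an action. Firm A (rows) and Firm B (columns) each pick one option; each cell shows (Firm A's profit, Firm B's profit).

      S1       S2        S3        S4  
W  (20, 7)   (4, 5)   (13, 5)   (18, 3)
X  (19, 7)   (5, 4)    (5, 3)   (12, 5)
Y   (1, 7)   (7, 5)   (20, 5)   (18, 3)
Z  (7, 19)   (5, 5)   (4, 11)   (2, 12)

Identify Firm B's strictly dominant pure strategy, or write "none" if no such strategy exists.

S1

S1 vs S2: W: 7>5, X: 7>4, Y: 7>5, Z: 19>5.
S1 vs S3: W: 7>5, X: 7>3, Y: 7>5, Z: 19>11.
S1 vs S4: W: 7>3, X: 7>5, Y: 7>3, Z: 19>12.
S1 strictly beats every other strategy against every opponent action, so it is strictly dominant.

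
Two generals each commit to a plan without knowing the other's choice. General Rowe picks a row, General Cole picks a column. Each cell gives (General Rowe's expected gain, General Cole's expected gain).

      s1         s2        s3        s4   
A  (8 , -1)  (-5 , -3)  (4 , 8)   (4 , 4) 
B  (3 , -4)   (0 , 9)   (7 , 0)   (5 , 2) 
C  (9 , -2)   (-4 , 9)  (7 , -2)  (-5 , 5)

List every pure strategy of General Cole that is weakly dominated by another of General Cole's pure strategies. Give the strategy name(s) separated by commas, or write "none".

s3 weakly dominates s1 — A: 8>-1, B: 0>-4, C: -2=-2.
s2: no other strategy beats it everywhere (s1 at B (9>-4); s3 at B (9>0); s4 at B (9>2)).
s3: no other strategy beats it everywhere (s1 at A (8>-1); s2 at A (8>-3); s4 at A (8>4)).
s4: no other strategy beats it everywhere (s1 at A (4>-1); s2 at A (4>-3); s3 at B (2>0)).

s1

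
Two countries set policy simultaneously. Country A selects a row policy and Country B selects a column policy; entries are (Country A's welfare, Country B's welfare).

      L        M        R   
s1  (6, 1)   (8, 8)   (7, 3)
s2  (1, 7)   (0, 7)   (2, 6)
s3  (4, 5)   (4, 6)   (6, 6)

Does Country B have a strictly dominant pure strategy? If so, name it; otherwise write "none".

none

L fails to dominate M at s1 (1<8).
M fails to dominate L at s2 (7=7).
R fails to dominate L at s2 (6<7).
No single strategy dominates all the others.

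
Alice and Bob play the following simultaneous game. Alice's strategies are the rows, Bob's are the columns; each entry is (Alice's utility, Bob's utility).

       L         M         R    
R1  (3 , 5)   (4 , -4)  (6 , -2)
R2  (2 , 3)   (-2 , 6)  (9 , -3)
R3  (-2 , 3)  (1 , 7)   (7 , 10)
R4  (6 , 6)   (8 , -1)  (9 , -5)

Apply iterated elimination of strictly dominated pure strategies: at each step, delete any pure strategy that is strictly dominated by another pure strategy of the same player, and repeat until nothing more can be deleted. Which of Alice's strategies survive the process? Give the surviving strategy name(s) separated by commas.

For Alice, R4 strictly dominates R1 on the remaining columns (L: 6>3, M: 8>4, R: 9>6); eliminate R1.
For Alice, R4 strictly dominates R3 on the remaining columns (L: 6>-2, M: 8>1, R: 9>7); eliminate R3.
Bob's strategy R is strictly dominated by L (R2: 3>-3, R4: 6>-5) and is removed.
Row R2 is eliminated: R4 beats it against every remaining column (L: 6>2, M: 8>-2).
Column M is eliminated: L beats it against every remaining row (R4: 6>-1).
Among the remaining strategies, none is strictly dominated by another pure strategy of the same player, so the elimination stops.
Surviving strategies — Alice: {R4}; Bob: {L}.

R4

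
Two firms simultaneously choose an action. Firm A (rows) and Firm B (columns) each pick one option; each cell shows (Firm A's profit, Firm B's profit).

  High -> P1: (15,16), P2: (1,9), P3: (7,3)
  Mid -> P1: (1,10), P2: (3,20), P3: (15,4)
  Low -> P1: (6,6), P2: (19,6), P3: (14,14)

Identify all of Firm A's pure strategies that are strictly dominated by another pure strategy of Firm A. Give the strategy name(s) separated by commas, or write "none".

High: no other strategy beats it everywhere (Mid at P1 (15>1); Low at P1 (15>6)).
Mid is not dominated — it holds its own against High at P2 (3>1); Low at P3 (15>14).
Low: no other strategy beats it everywhere (High at P2 (19>1); Mid at P1 (6>1)).

none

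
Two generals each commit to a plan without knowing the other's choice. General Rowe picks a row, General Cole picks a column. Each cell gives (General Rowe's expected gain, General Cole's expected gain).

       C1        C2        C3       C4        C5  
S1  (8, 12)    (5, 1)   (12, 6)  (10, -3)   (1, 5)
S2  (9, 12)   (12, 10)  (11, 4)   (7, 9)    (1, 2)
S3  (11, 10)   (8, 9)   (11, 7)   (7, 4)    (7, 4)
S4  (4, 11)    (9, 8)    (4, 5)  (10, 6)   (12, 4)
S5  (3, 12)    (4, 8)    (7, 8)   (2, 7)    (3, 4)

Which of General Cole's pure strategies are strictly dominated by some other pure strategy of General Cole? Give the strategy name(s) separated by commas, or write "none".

Nothing dominates C1: C2 at S1 (12>1); C3 at S1 (12>6); C4 at S1 (12>-3); C5 at S1 (12>5).
C2 is strictly dominated by C1 (S1: 12>1, S2: 12>10, S3: 10>9, S4: 11>8, S5: 12>8).
C1 strictly dominates C3 — S1: 12>6, S2: 12>4, S3: 10>7, S4: 11>5, S5: 12>8.
C1 strictly dominates C4 — S1: 12>-3, S2: 12>9, S3: 10>4, S4: 11>6, S5: 12>7.
C5: dominated, since C1 does at least as well everywhere (S1: 12>5, S2: 12>2, S3: 10>4, S4: 11>4, S5: 12>4).

C2, C3, C4, C5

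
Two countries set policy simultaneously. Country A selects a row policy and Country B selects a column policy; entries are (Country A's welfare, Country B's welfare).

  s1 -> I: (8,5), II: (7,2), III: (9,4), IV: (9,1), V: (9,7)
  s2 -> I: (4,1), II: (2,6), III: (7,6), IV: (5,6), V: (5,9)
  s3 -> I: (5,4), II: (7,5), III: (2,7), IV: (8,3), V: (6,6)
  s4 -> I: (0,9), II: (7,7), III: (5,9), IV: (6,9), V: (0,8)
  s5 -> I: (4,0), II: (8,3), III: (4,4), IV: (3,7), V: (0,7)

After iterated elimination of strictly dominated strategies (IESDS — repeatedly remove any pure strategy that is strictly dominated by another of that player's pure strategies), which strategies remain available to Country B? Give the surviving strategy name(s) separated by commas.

Row s2 is eliminated: s1 beats it against every remaining column (I: 8>4, II: 7>2, III: 9>7, IV: 9>5, V: 9>5).
For Country B, III strictly dominates II on the remaining rows (s1: 4>2, s3: 7>5, s4: 9>7, s5: 4>3); eliminate II.
Country A's strategy s3 is strictly dominated by s1 (I: 8>5, III: 9>2, IV: 9>8, V: 9>6) and is removed.
Row s4 is eliminated: s1 beats it against every remaining column (I: 8>0, III: 9>5, IV: 9>6, V: 9>0).
Row s5 is eliminated: s1 beats it against every remaining column (I: 8>4, III: 9>4, IV: 9>3, V: 9>0).
Country B's strategy I is strictly dominated by V (s1: 7>5) and is removed.
For Country B, V strictly dominates III on the remaining rows (s1: 7>4); eliminate III.
For Country B, V strictly dominates IV on the remaining rows (s1: 7>1); eliminate IV.
Among the remaining strategies, none is strictly dominated by another pure strategy of the same player, so the elimination stops.
Surviving strategies — Country A: {s1}; Country B: {V}.

V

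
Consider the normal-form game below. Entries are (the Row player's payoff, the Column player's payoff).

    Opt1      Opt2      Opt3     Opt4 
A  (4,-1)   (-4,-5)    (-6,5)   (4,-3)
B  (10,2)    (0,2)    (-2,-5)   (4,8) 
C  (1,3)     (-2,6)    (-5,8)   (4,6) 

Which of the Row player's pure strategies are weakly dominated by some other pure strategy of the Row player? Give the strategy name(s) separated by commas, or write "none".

A, C

B weakly dominates A — Opt1: 10>4, Opt2: 0>-4, Opt3: -2>-6, Opt4: 4=4.
B: no other strategy beats it everywhere (A at Opt1 (10>4); C at Opt1 (10>1)).
B weakly dominates C — Opt1: 10>1, Opt2: 0>-2, Opt3: -2>-5, Opt4: 4=4.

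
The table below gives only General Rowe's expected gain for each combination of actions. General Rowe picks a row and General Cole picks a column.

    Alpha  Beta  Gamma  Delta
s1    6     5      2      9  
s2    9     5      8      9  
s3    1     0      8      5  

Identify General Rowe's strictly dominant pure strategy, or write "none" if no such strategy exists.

none

s1 fails to dominate s2 at Alpha (6<9).
s2 fails to dominate s1 at Beta (5=5).
s3 fails to dominate s1 at Alpha (1<6).
No single strategy dominates all the others.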